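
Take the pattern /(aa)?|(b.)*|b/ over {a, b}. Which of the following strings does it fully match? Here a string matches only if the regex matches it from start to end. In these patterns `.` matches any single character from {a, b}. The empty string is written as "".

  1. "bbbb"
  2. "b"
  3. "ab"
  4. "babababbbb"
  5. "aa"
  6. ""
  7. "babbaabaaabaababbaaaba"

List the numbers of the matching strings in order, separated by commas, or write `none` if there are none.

1 → match
2 → match
3 → no match
4 → match
5 → match
6 → match
7 → no match

1, 2, 4, 5, 6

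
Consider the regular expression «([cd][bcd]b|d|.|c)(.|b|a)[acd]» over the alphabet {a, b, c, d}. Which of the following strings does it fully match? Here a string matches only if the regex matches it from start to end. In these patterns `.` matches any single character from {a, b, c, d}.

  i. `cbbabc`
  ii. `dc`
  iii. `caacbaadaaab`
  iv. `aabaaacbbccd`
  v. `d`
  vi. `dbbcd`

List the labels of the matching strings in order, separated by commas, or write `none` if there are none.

i. `cbbabc` → no match
ii. `dc` → no match
iii. `caacbaadaaab` → no match
iv. `aabaaacbbccd` → no match
v. `d` → no match
vi. `dbbcd` → match

vi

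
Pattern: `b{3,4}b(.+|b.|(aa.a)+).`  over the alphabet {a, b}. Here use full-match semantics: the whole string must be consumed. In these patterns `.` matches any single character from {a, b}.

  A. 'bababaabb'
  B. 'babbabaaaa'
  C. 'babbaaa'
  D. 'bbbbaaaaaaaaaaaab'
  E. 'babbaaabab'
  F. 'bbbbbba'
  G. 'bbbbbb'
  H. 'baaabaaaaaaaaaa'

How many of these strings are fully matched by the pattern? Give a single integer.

A → no match
B → no match
C → no match
D → match
E → no match
F → match
G → match
H → no match
Total matched: 3

3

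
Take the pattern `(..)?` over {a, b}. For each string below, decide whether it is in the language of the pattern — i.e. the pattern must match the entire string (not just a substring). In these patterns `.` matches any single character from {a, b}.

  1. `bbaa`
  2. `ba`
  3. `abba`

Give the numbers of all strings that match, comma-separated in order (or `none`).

2

1. `bbaa` → no match
2. `ba` → match
3. `abba` → no match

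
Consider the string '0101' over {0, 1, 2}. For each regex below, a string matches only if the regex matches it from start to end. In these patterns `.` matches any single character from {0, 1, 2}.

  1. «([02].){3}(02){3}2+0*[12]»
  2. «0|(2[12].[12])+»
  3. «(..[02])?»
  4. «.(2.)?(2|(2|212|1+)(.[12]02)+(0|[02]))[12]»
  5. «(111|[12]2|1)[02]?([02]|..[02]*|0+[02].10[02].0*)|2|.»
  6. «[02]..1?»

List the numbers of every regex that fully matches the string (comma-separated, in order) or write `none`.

6

1 → no match
2 → no match
3 → no match
4 → no match
5 → no match
6 → match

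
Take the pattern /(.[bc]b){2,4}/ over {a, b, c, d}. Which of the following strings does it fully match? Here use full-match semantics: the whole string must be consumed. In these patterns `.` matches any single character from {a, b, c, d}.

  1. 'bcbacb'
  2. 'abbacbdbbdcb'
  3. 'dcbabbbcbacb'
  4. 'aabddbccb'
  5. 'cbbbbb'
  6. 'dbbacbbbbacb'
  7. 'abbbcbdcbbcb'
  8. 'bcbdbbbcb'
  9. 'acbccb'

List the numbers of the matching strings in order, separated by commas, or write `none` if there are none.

1 → match
2 → match
3 → match
4 → no match
5 → match
6 → match
7 → match
8 → match
9 → match

1, 2, 3, 5, 6, 7, 8, 9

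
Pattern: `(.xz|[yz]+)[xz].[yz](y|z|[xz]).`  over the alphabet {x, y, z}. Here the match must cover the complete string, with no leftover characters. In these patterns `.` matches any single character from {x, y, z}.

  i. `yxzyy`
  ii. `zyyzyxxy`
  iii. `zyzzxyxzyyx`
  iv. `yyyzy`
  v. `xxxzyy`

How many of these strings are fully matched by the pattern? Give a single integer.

0

i → no match
ii → no match
iii → no match
iv → no match
v → no match
Total matched: 0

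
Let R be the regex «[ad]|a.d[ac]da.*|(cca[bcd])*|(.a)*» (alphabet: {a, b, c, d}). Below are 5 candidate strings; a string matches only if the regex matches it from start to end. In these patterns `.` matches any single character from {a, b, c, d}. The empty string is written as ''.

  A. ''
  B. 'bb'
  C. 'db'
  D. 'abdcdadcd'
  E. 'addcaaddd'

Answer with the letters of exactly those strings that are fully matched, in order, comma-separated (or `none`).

A, D

A → match
B → no match
C → no match
D → match
E → no match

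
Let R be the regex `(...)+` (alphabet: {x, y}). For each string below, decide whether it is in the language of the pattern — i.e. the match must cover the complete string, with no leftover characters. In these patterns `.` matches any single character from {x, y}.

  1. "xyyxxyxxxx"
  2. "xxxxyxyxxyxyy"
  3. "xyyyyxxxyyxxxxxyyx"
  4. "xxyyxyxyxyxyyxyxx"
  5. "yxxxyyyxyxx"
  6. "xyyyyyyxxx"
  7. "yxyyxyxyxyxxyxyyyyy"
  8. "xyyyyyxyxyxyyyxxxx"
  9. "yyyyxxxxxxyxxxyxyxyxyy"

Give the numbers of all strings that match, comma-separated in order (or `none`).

1 → no match
2 → no match
3 → match
4 → no match
5 → no match
6 → no match
7 → no match
8 → match
9 → no match

3, 8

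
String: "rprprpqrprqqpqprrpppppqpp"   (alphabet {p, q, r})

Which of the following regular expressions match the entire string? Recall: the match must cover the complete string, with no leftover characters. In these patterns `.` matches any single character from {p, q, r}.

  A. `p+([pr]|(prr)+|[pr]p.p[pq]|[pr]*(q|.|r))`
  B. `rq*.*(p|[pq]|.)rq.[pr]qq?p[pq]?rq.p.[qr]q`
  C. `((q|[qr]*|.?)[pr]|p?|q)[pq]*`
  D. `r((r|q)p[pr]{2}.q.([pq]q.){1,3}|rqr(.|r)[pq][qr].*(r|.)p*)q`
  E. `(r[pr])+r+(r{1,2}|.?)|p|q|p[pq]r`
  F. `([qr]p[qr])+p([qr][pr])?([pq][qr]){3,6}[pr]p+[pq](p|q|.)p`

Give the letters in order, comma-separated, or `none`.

F

A → no match — must start with "p"
B → no match — must end with "q"
C → no match
D → no match — must end with "q"
E → no match
F → match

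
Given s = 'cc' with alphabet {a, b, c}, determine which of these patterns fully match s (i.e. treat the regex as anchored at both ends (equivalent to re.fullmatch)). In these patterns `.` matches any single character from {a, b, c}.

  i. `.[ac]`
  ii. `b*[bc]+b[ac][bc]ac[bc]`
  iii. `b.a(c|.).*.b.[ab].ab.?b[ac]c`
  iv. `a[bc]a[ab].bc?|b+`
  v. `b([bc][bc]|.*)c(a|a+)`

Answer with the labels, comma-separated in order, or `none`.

i

i → match
ii → no match
iii → no match — must start with 'b'
iv → no match
v → no match — must start with 'b'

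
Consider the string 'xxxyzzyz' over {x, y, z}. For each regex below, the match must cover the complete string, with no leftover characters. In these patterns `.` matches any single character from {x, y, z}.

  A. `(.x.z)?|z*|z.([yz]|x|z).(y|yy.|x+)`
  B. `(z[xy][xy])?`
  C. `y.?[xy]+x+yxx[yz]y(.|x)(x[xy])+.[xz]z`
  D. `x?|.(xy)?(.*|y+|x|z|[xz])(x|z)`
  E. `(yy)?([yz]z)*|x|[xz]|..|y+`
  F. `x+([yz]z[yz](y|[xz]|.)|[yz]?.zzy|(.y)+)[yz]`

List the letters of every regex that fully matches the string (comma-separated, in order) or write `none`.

A → no match
B → no match
C → no match — must start with 'y'
D → match
E → no match
F → match

D, F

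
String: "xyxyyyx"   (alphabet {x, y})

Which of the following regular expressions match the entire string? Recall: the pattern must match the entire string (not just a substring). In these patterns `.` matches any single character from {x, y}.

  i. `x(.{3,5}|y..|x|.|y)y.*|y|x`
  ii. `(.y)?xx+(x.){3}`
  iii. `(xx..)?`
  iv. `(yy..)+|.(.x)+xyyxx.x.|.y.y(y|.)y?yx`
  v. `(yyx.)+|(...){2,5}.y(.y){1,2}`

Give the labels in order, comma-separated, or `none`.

i → match
ii → no match
iii → no match
iv → match
v → no match

i, iv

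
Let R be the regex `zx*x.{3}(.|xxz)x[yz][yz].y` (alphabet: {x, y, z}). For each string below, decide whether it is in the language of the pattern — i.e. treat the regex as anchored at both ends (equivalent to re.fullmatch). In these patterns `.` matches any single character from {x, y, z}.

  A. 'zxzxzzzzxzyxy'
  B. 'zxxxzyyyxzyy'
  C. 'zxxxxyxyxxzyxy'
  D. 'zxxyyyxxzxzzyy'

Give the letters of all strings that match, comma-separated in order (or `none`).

A → no match
B → no match
C → match
D → match

C, D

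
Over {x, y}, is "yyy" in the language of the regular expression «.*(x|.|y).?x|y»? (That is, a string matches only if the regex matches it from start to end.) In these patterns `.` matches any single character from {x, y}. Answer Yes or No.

No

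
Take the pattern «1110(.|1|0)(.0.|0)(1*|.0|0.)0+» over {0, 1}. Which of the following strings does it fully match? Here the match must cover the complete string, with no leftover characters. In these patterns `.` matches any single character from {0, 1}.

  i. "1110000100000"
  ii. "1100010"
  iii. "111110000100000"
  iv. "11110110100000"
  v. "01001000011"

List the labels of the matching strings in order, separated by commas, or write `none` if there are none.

i → match
ii → no match — must start with "1110"
iii → no match — must start with "1110"
iv → no match — must start with "1110"
v → no match — must start with "1110"

i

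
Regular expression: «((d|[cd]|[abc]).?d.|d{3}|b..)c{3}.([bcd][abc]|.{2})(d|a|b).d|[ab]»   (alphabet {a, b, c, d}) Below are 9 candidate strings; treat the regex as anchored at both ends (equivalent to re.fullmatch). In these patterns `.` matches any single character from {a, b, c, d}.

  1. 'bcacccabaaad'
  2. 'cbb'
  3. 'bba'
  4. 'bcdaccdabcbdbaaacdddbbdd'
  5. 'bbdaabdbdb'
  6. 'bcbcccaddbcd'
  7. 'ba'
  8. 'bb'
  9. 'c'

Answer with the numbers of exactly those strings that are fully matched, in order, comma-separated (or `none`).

1, 6

1. 'bcacccabaaad' → match
2. 'cbb' → no match
3. 'bba' → no match
4 → no match
5. 'bbdaabdbdb' → no match
6. 'bcbcccaddbcd' → match
7. 'ba' → no match
8. 'bb' → no match
9. 'c' → no match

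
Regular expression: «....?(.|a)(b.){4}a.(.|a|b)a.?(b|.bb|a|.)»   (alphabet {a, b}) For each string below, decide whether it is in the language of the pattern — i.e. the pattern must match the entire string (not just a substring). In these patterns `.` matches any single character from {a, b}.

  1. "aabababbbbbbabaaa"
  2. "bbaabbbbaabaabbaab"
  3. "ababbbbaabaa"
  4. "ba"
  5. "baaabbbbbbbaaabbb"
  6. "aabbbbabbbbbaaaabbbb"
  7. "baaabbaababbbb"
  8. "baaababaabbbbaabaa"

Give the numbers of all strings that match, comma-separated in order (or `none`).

1

1 → match
2 → no match
3 → no match
4 → no match
5 → no match
6 → no match
7 → no match
8 → no match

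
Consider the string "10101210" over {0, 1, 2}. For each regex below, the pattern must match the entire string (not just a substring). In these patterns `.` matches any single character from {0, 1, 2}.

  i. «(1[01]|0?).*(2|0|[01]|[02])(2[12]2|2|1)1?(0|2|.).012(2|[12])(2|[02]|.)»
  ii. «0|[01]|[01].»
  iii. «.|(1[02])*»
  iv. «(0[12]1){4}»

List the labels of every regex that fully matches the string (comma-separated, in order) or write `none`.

iii

i → no match
ii → no match
iii → match
iv → no match — must start with "0"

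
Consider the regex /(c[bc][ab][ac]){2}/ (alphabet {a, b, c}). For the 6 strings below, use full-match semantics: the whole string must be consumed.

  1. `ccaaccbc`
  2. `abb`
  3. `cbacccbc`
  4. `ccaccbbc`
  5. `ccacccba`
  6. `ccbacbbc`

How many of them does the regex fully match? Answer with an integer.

5

1 → match
2 → no match — must start with `c`
3 → match
4 → match
5 → match
6 → match
Total matched: 5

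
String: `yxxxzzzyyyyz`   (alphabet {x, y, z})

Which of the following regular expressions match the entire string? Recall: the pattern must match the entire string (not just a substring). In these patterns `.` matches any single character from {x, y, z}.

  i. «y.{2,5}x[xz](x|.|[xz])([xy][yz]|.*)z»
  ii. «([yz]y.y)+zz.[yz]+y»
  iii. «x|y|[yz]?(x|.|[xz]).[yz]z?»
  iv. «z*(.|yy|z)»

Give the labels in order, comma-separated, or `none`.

i → match
ii → no match — must end with `y`
iii → no match
iv → no match

i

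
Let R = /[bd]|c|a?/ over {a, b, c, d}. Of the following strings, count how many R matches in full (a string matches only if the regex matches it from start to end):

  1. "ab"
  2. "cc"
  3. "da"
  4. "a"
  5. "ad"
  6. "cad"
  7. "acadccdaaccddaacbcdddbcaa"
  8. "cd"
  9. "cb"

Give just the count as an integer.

1. "ab" → no match
2. "cc" → no match
3. "da" → no match
4. "a" → match
5. "ad" → no match
6. "cad" → no match
7 → no match
8. "cd" → no match
9. "cb" → no match
Total matched: 1

1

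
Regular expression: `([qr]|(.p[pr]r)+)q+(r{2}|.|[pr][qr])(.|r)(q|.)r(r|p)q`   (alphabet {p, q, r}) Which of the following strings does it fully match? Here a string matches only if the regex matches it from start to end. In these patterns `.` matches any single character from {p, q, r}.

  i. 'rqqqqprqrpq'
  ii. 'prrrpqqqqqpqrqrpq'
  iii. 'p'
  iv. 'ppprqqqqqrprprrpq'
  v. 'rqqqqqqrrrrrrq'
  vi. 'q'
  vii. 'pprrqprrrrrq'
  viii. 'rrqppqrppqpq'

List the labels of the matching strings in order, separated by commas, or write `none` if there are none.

i, v, vii

i. 'rqqqqprqrpq' → match
ii → no match
iii. 'p' → no match — must end with 'q'
iv → no match
v → match
vi. 'q' → no match
vii. 'pprrqprrrrrq' → match
viii. 'rrqppqrppqpq' → no match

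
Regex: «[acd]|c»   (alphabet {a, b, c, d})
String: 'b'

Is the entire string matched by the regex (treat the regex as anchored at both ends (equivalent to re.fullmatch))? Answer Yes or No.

No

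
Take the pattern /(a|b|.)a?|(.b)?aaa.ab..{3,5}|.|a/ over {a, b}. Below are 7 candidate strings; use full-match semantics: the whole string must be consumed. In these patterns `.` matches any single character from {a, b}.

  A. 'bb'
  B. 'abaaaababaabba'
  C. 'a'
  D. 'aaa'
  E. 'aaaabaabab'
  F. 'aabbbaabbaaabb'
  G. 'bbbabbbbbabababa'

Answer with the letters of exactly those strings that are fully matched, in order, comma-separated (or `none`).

A → no match
B → no match
C → match
D → no match
E → no match
F → no match
G → no match

C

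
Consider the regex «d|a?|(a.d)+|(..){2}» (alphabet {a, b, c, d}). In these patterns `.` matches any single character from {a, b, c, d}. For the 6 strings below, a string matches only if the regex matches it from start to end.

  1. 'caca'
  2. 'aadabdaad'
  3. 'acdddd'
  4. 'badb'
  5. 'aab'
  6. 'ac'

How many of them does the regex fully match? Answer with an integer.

1 → match
2 → match
3 → no match
4 → match
5 → no match
6 → no match
Total matched: 3

3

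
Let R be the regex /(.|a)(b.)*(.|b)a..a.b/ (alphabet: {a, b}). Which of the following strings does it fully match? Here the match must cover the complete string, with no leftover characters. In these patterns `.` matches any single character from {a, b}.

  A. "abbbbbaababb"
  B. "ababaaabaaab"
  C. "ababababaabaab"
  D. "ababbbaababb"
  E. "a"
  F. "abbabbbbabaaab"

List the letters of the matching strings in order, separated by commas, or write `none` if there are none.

A → match
B → match
C → match
D → match
E → no match — must end with "b"
F → no match

A, B, C, D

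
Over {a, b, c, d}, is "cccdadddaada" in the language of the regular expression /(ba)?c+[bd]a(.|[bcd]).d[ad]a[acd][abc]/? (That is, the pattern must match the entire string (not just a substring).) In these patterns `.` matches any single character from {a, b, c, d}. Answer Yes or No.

Yes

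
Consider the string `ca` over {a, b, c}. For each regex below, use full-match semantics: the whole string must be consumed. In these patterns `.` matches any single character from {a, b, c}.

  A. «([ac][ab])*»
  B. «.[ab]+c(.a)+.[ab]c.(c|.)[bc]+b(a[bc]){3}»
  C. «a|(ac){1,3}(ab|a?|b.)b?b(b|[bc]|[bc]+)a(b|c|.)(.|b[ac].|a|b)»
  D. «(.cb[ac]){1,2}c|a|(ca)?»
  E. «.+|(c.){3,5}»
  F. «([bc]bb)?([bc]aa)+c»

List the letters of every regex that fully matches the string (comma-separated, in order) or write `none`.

A, D, E

A → match
B → no match
C → no match
D → match
E → match
F → no match — must end with `aac`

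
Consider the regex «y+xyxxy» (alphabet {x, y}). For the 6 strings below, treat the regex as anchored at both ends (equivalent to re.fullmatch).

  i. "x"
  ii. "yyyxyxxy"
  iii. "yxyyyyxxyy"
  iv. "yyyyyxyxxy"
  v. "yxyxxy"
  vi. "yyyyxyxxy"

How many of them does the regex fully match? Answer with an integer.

4

i → no match — must start with "y"
ii → match
iii → no match — must end with "yxyxxy"
iv → match
v → match
vi → match
Total matched: 4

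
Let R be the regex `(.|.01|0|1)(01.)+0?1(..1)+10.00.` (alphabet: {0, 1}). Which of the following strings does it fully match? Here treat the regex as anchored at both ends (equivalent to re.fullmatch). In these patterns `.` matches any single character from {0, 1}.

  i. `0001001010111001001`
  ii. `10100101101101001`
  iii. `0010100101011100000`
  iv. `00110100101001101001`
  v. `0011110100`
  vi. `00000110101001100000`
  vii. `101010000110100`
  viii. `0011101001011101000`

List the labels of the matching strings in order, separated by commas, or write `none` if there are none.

i → no match
ii → match
iii → match
iv → match
v → no match
vi → no match
vii → no match
viii → no match

ii, iii, iv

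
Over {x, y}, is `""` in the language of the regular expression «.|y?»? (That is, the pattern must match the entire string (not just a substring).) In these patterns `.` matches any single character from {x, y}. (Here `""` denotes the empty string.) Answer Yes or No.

Yes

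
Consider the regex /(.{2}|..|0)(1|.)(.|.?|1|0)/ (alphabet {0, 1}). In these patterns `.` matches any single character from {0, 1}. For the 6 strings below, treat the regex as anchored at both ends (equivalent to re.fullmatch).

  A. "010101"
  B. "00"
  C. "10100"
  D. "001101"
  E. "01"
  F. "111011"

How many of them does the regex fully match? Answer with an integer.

2

A → no match
B → match
C → no match
D → no match
E → match
F → no match
Total matched: 2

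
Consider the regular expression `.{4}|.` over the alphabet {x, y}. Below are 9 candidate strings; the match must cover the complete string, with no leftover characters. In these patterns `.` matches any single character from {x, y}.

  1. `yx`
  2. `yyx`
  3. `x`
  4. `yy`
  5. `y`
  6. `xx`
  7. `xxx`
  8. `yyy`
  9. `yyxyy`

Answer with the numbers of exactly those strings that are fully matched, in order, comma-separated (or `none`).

1 → no match
2 → no match
3 → match
4 → no match
5 → match
6 → no match
7 → no match
8 → no match
9 → no match

3, 5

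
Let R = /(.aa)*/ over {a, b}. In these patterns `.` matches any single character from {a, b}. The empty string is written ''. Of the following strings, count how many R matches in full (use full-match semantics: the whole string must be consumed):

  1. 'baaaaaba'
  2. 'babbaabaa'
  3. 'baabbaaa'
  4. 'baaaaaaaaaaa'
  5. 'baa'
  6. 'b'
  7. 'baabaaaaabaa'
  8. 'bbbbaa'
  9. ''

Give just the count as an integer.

1 → no match
2 → no match
3 → no match
4 → match
5 → match
6 → no match
7 → match
8 → no match
9 → match
Total matched: 4

4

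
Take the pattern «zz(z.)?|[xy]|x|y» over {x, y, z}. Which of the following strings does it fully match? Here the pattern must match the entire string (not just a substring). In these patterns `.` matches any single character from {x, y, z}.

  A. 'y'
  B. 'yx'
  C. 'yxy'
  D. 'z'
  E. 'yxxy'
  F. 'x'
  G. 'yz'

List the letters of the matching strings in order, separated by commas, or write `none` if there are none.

A. 'y' → match
B. 'yx' → no match
C. 'yxy' → no match
D. 'z' → no match
E. 'yxxy' → no match
F. 'x' → match
G. 'yz' → no match

A, F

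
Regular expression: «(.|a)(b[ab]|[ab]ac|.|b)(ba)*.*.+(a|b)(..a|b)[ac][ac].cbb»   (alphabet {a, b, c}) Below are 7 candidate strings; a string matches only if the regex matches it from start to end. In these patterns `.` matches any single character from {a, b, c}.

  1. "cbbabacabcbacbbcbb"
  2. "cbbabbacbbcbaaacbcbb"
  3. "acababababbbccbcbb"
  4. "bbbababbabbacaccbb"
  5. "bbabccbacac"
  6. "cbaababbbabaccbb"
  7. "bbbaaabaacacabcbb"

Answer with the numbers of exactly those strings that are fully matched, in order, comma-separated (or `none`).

3, 4, 7

1 → no match
2 → no match
3 → match
4 → match
5 → no match — must end with "cbb"
6 → no match
7 → match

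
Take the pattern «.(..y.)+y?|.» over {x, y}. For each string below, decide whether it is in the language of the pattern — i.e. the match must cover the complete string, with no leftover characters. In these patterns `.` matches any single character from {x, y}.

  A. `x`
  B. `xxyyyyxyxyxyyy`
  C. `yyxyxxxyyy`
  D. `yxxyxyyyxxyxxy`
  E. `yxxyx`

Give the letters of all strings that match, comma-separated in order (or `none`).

A. `x` → match
B → match
C. `yyxyxxxyyy` → match
D → no match
E. `yxxyx` → match

A, B, C, E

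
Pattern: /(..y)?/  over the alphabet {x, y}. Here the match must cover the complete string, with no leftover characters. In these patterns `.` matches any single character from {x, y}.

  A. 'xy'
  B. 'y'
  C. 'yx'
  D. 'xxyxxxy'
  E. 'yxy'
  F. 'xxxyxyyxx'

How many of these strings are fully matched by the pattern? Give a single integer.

1

A → no match
B → no match
C → no match
D → no match
E → match
F → no match
Total matched: 1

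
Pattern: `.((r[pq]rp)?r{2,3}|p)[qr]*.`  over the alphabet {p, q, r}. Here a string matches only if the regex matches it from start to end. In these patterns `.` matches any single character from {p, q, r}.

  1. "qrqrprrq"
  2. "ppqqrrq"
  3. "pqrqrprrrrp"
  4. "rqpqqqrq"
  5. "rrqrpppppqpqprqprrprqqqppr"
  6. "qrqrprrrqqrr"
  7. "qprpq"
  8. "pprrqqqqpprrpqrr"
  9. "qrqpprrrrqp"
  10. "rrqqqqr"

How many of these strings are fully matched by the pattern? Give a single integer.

1 → match
2 → match
3 → no match
4 → no match
5 → no match
6 → match
7 → no match
8 → no match
9 → no match
10 → no match
Total matched: 3

3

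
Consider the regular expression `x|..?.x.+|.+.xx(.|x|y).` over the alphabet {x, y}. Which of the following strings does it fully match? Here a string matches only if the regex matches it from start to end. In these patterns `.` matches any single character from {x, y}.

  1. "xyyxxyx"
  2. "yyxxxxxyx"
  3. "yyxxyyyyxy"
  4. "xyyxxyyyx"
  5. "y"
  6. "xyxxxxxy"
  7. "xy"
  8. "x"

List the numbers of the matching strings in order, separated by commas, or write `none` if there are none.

1 → match
2 → match
3 → match
4 → match
5 → no match
6 → match
7 → no match
8 → match

1, 2, 3, 4, 6, 8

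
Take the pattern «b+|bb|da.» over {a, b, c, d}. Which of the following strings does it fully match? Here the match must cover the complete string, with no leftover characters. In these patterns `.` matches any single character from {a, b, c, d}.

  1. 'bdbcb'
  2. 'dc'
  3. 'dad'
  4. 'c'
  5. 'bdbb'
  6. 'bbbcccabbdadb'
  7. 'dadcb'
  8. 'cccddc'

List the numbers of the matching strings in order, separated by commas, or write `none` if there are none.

1 → no match
2 → no match
3 → match
4 → no match
5 → no match
6 → no match
7 → no match
8 → no match

3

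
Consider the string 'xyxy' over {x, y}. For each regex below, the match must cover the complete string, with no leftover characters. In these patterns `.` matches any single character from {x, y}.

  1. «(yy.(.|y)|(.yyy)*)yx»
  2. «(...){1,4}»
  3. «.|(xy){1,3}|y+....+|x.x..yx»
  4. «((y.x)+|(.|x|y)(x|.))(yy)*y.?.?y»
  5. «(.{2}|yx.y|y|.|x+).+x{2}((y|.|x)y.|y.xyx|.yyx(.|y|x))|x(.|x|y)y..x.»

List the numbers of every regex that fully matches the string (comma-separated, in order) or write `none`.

1 → no match — must end with 'yx'
2 → no match
3 → match
4 → no match
5 → no match

3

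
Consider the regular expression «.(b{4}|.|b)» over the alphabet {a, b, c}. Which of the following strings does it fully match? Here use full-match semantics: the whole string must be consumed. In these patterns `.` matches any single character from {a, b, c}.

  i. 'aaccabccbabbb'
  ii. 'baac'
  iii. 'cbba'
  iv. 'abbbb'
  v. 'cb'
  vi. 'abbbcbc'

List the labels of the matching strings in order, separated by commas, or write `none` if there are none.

i → no match
ii → no match
iii → no match
iv → match
v → match
vi → no match

iv, v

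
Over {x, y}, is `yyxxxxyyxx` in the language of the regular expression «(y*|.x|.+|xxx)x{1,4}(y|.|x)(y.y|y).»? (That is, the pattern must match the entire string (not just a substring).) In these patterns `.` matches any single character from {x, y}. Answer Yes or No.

No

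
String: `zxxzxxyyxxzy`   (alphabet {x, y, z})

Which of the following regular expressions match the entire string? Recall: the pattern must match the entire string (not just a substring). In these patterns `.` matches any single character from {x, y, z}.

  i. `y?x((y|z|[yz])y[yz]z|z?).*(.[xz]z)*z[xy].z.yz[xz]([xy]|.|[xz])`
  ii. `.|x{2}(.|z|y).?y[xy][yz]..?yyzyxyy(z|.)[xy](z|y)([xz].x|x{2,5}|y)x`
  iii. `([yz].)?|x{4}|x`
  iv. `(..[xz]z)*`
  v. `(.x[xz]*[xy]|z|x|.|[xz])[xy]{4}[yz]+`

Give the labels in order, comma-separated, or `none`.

i → no match
ii → no match
iii → no match
iv → no match
v → match

v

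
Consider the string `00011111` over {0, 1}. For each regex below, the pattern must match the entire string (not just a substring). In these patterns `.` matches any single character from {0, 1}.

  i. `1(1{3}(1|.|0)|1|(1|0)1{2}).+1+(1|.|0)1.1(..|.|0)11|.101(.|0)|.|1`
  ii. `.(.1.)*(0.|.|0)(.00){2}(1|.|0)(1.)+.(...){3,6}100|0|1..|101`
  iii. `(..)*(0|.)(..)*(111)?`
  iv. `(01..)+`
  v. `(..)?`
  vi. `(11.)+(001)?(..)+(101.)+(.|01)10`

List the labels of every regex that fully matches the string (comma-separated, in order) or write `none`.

iii

i → no match
ii → no match
iii → match
iv → no match — must start with `01`
v → no match
vi → no match — must start with `11`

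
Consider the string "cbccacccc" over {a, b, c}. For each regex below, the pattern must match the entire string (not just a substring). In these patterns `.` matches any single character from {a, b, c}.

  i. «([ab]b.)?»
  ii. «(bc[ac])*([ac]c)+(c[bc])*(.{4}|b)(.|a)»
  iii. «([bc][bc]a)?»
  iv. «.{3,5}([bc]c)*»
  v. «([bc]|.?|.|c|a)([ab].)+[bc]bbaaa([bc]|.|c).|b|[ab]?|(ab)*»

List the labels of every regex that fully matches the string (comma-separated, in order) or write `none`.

i → no match
ii → no match
iii → no match
iv → match
v → no match

iv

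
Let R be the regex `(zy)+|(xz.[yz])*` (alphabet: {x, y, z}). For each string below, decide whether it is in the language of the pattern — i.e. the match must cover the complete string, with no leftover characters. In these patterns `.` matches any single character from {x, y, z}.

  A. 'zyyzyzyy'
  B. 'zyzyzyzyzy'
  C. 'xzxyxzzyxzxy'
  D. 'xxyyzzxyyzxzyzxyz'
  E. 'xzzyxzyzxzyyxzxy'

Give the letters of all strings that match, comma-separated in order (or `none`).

B, C, E

A → no match
B → match
C → match
D → no match
E → match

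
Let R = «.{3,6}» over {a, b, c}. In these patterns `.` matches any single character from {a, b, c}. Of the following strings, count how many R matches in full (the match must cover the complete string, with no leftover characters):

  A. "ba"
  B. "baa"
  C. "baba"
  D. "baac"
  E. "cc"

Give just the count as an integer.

A. "ba" → no match
B. "baa" → match
C. "baba" → match
D. "baac" → match
E. "cc" → no match
Total matched: 3

3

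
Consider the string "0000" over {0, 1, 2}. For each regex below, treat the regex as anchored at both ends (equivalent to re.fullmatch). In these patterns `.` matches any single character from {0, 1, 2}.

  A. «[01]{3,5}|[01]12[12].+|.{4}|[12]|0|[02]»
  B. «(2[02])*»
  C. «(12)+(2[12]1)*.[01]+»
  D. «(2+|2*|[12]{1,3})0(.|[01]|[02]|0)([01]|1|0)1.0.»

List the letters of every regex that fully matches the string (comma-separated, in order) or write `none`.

A → match
B → no match
C → no match — must start with "12"
D → no match

A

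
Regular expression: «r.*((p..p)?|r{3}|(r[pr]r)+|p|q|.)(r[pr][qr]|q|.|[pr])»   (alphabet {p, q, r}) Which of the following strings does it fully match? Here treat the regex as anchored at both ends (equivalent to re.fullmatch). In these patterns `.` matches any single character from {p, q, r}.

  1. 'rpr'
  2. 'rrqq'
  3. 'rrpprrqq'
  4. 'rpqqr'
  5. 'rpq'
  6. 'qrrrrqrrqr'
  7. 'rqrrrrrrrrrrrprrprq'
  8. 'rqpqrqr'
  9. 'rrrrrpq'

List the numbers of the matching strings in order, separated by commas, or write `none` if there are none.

1 → match
2 → match
3 → match
4 → match
5 → match
6 → no match — must start with 'r'
7 → match
8 → match
9 → match

1, 2, 3, 4, 5, 7, 8, 9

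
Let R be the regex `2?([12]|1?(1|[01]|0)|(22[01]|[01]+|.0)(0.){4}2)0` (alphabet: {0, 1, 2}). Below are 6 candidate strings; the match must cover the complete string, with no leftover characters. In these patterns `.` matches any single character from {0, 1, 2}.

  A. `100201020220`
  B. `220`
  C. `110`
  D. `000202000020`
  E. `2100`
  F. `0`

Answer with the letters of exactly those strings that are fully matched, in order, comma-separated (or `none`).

A, B, C, D, E

A → match
B → match
C → match
D → match
E → match
F → no match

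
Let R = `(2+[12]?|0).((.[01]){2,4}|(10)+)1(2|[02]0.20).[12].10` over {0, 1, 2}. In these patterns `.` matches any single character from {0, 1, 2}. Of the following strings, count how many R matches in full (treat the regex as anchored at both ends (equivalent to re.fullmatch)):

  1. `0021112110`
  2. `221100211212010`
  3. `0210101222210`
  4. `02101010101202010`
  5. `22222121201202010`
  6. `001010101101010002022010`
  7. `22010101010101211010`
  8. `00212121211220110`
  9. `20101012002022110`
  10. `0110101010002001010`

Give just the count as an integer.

1 → no match
2 → match
3 → match
4 → match
5 → match
6 → no match
7 → match
8 → no match
9 → match
10 → match
Total matched: 7

7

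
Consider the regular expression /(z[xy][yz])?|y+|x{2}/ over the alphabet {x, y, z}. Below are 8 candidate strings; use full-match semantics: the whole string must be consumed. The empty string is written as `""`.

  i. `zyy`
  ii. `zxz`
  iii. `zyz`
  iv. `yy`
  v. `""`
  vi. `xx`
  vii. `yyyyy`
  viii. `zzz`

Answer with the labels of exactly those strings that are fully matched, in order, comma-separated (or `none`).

i → match
ii → match
iii → match
iv → match
v → match
vi → match
vii → match
viii → no match

i, ii, iii, iv, v, vi, vii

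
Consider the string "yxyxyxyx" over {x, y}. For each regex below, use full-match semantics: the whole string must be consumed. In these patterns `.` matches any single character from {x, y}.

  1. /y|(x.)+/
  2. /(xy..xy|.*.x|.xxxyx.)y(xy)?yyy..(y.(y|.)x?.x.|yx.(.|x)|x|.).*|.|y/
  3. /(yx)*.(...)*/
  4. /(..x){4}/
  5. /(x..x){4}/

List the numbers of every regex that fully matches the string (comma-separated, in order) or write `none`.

1 → no match
2 → no match
3 → match
4 → no match
5 → no match — must start with "x"

3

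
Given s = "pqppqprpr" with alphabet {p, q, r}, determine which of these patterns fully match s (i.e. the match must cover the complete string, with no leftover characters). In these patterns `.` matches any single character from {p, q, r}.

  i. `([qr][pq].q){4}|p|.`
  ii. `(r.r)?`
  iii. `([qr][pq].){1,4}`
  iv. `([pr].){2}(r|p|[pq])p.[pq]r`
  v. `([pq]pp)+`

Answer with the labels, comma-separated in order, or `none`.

iv

i → no match
ii → no match
iii → no match
iv → match
v → no match — must end with "pp"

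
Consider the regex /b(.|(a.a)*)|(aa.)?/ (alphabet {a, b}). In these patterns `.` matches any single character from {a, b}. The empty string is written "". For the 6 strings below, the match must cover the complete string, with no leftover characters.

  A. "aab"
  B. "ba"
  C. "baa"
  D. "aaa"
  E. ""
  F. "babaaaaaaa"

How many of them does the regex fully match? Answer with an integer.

A → match
B → match
C → no match
D → match
E → match
F → match
Total matched: 5

5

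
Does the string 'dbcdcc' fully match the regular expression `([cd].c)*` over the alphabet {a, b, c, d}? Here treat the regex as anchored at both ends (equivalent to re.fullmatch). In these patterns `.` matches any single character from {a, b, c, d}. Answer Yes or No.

Yes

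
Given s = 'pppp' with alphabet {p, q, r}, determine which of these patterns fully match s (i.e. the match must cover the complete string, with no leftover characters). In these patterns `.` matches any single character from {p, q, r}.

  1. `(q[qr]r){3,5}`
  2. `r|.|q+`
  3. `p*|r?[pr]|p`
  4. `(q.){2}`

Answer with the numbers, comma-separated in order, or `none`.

3

1 → no match — must start with 'q'
2 → no match
3 → match
4 → no match — must start with 'q'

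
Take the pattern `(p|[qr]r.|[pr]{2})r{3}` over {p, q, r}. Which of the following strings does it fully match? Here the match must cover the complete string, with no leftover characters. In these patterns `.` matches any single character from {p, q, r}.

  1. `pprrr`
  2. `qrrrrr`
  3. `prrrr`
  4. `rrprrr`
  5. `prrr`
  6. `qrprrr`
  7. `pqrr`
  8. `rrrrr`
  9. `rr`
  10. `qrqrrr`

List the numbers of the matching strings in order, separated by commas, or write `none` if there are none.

1 → match
2 → match
3 → match
4 → match
5 → match
6 → match
7 → no match
8 → match
9 → no match
10 → match

1, 2, 3, 4, 5, 6, 8, 10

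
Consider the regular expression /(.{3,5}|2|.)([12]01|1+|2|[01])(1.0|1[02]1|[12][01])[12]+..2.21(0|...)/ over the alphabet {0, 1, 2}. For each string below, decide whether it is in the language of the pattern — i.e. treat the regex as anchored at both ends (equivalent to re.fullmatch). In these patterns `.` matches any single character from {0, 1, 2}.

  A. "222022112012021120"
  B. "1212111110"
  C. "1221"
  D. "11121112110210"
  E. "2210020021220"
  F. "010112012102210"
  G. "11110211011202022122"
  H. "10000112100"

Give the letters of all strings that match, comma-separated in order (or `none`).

A

A → match
B. "1212111110" → no match
C. "1221" → no match
D → no match
E → no match
F → no match
G → no match
H. "10000112100" → no match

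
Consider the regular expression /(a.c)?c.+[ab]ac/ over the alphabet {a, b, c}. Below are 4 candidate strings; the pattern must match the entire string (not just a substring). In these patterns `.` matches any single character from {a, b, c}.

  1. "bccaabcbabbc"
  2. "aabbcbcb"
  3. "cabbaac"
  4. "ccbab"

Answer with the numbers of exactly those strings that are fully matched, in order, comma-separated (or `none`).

1 → no match — must end with "ac"
2 → no match — must end with "ac"
3 → match
4 → no match — must end with "ac"

3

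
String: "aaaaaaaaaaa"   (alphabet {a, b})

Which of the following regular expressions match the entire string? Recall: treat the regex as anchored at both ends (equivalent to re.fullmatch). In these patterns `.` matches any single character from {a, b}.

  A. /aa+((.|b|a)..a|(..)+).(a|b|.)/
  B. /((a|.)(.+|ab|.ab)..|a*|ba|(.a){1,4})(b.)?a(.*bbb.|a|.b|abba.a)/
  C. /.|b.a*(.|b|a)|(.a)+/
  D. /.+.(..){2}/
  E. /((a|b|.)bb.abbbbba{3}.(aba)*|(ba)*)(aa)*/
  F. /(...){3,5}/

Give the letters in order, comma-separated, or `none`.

A → match
B → match
C → no match
D → match
E → no match
F → no match

A, B, D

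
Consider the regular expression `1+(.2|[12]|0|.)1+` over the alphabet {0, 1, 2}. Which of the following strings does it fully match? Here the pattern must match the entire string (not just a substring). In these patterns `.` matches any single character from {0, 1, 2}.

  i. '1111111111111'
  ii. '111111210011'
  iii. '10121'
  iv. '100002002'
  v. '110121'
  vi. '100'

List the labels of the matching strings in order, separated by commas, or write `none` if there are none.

i → match
ii → no match
iii → no match
iv → no match — must end with '1'
v → no match
vi → no match — must end with '1'

i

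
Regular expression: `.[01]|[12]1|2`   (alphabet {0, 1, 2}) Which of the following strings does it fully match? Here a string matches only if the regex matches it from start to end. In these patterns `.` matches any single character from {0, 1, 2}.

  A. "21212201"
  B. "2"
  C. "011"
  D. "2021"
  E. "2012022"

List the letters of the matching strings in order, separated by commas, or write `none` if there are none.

B

A → no match
B → match
C → no match
D → no match
E → no match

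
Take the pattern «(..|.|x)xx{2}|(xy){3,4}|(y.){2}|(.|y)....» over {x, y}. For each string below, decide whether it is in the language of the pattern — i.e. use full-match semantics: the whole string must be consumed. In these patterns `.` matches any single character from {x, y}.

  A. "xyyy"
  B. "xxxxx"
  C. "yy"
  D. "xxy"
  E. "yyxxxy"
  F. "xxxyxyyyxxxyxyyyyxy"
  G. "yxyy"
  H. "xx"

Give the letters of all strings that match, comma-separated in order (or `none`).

A → no match
B → match
C → no match
D → no match
E → no match
F → no match
G → match
H → no match

B, G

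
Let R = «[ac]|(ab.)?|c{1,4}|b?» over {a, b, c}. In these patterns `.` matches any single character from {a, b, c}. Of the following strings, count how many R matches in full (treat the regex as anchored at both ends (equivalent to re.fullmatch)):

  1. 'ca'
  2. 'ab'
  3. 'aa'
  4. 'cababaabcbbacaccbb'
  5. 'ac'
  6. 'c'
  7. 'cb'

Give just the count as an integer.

1

1 → no match
2 → no match
3 → no match
4 → no match
5 → no match
6 → match
7 → no match
Total matched: 1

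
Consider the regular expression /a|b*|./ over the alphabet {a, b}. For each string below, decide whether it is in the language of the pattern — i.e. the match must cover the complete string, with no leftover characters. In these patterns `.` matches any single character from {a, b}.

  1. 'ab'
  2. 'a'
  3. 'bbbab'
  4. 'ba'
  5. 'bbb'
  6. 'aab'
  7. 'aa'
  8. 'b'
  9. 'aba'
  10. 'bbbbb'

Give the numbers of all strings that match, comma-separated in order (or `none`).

1 → no match
2 → match
3 → no match
4 → no match
5 → match
6 → no match
7 → no match
8 → match
9 → no match
10 → match

2, 5, 8, 10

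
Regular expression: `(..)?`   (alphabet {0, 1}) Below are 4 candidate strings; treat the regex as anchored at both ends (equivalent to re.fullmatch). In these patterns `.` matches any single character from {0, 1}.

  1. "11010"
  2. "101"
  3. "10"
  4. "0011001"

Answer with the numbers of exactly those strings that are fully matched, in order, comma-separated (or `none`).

1 → no match
2 → no match
3 → match
4 → no match

3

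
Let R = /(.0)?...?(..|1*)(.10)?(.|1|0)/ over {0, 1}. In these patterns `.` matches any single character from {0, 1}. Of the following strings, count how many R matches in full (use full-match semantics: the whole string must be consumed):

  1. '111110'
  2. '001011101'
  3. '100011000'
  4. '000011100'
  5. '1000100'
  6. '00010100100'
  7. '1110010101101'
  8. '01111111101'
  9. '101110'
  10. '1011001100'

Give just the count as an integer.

1 → match
2 → match
3 → no match
4 → match
5 → match
6 → match
7 → no match
8 → match
9 → match
10 → match
Total matched: 8

8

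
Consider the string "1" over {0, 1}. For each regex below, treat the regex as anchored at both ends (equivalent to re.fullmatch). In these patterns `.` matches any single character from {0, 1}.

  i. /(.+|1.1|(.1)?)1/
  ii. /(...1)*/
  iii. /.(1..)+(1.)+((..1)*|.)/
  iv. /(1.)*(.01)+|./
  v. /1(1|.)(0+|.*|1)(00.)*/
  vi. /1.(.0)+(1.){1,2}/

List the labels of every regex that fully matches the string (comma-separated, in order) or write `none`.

i, iv

i → match
ii → no match
iii → no match
iv → match
v → no match
vi → no match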